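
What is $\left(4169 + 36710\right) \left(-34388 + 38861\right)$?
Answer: $182851767$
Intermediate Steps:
$\left(4169 + 36710\right) \left(-34388 + 38861\right) = 40879 \cdot 4473 = 182851767$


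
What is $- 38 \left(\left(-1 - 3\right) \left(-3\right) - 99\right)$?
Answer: $3306$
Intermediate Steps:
$- 38 \left(\left(-1 - 3\right) \left(-3\right) - 99\right) = - 38 \left(\left(-4\right) \left(-3\right) - 99\right) = - 38 \left(12 - 99\right) = \left(-38\right) \left(-87\right) = 3306$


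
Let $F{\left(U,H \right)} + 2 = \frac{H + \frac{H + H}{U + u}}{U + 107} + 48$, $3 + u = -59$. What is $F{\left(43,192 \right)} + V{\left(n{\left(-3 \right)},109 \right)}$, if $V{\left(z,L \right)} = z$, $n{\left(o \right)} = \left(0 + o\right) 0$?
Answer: $\frac{22394}{475} \approx 47.145$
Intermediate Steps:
$u = -62$ ($u = -3 - 59 = -62$)
$n{\left(o \right)} = 0$ ($n{\left(o \right)} = o 0 = 0$)
$F{\left(U,H \right)} = 46 + \frac{H + \frac{2 H}{-62 + U}}{107 + U}$ ($F{\left(U,H \right)} = -2 + \left(\frac{H + \frac{H + H}{U - 62}}{U + 107} + 48\right) = -2 + \left(\frac{H + \frac{2 H}{-62 + U}}{107 + U} + 48\right) = -2 + \left(48 + \frac{H + \frac{2 H}{-62 + U}}{107 + U}\right) = 46 + \frac{H + \frac{2 H}{-62 + U}}{107 + U}$)
$F{\left(43,192 \right)} + V{\left(n{\left(-3 \right)},109 \right)} = \frac{-305164 - 11520 + 46 \cdot 43^{2} + 2070 \cdot 43 + 192 \cdot 43}{-6634 + 43^{2} + 45 \cdot 43} + 0 = \frac{-305164 - 11520 + 46 \cdot 1849 + 89010 + 8256}{-6634 + 1849 + 1935} + 0 = \frac{-305164 - 11520 + 85054 + 89010 + 8256}{-2850} + 0 = \left(- \frac{1}{2850}\right) \left(-134364\right) + 0 = \frac{22394}{475} + 0 = \frac{22394}{475}$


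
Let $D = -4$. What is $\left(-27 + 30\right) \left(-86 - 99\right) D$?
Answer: $2220$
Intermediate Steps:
$\left(-27 + 30\right) \left(-86 - 99\right) D = \left(-27 + 30\right) \left(-86 - 99\right) \left(-4\right) = 3 \left(-185\right) \left(-4\right) = \left(-555\right) \left(-4\right) = 2220$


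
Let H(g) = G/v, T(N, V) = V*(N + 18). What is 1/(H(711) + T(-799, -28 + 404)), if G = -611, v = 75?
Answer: -75/22024811 ≈ -3.4053e-6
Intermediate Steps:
T(N, V) = V*(18 + N)
H(g) = -611/75
1/(H(711) + T(-799, -28 + 404)) = 1/(-611/75 + (-28 + 404)*(18 - 799)) = 1/(-611/75 + 376*(-781)) = 1/(-611/75 - 293656) = 1/(-22024811/75) = -75/22024811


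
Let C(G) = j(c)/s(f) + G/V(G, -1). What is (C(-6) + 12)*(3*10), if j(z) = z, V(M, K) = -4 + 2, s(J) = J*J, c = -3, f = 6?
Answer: 895/2 ≈ 447.50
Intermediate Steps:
s(J) = J²
V(M, K) = -2
C(G) = -1/12 - G/2 (C(G) = -3/(6²) + G/(-2) = -3/36 + G*(-½) = -3*1/36 - G/2 = -1/12 - G/2)
(C(-6) + 12)*(3*10) = ((-1/12 - ½*(-6)) + 12)*(3*10) = ((-1/12 + 3) + 12)*30 = (35/12 + 12)*30 = (179/12)*30 = 895/2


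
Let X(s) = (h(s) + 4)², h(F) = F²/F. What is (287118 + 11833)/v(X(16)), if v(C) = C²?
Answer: 298951/160000 ≈ 1.8684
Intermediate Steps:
h(F) = F
X(s) = (4 + s)² (X(s) = (s + 4)² = (4 + s)²)
(287118 + 11833)/v(X(16)) = (287118 + 11833)/(((4 + 16)²)²) = 298951/((20²)²) = 298951/(400²) = 298951/160000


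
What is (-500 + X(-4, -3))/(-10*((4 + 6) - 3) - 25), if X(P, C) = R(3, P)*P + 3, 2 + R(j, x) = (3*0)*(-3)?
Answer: 489/95 ≈ 5.1474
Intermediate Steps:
R(j, x) = -2 (R(j, x) = -2 + (3*0)*(-3) = -2 + 0*(-3) = -2 + 0 = -2)
X(P, C) = 3 - 2*P (X(P, C) = -2*P + 3 = 3 - 2*P)
(-500 + X(-4, -3))/(-10*((4 + 6) - 3) - 25) = (-500 + (3 - 2*(-4)))/(-10*((4 + 6) - 3) - 25) = (-500 + (3 + 8))/(-10*(10 - 3) - 25) = (-500 + 11)/(-10*7 - 25) = -489/(-70 - 25) = -489/(-95) = -489*(-1/95) = 489/95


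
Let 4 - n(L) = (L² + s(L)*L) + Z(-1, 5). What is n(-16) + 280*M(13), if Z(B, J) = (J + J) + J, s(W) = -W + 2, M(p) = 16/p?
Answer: 4753/13 ≈ 365.62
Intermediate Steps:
s(W) = 2 - W
Z(B, J) = 3*J (Z(B, J) = 2*J + J = 3*J)
n(L) = -11 - L² - L*(2 - L) (n(L) = 4 - ((L² + (2 - L)*L) + 3*5) = 4 - ((L² + L*(2 - L)) + 15) = 4 - (15 + L² + L*(2 - L)) = 4 + (-15 - L² - L*(2 - L)) = -11 - L² - L*(2 - L))
n(-16) + 280*M(13) = (-11 - 2*(-16)) + 280*(16/13) = (-11 + 32) + 280*(16*(1/13)) = 21 + 280*(16/13) = 21 + 4480/13 = 4753/13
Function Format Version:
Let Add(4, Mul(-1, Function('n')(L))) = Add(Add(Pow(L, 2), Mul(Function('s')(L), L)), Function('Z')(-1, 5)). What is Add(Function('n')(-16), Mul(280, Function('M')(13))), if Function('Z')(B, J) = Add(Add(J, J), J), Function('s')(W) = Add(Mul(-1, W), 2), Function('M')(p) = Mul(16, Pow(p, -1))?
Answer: Rational(4753, 13) ≈ 365.62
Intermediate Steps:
Function('s')(W) = Add(2, Mul(-1, W))
Function('Z')(B, J) = Mul(3, J) (Function('Z')(B, J) = Add(Mul(2, J), J) = Mul(3, J))
Function('n')(L) = Add(-11, Mul(-1, Pow(L, 2)), Mul(-1, L, Add(2, Mul(-1, L)))) (Function('n')(L) = Add(4, Mul(-1, Add(Add(Pow(L, 2), Mul(Add(2, Mul(-1, L)), L)), Mul(3, 5)))) = Add(4, Mul(-1, Add(Add(Pow(L, 2), Mul(L, Add(2, Mul(-1, L)))), 15))) = Add(4, Mul(-1, Add(15, Pow(L, 2), Mul(L, Add(2, Mul(-1, L)))))) = Add(4, Add(-15, Mul(-1, Pow(L, 2)), Mul(-1, L, Add(2, Mul(-1, L))))) = Add(-11, Mul(-1, Pow(L, 2)), Mul(-1, L, Add(2, Mul(-1, L)))))
Add(Function('n')(-16), Mul(280, Function('M')(13))) = Add(Add(-11, Mul(-2, -16)), Mul(280, Mul(16, Pow(13, -1)))) = Add(Add(-11, 32), Mul(280, Mul(16, Rational(1, 13)))) = Add(21, Mul(280, Rational(16, 13))) = Add(21, Rational(4480, 13)) = Rational(4753, 13)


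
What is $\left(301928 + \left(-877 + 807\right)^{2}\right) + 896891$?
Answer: $1203719$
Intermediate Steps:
$\left(301928 + \left(-877 + 807\right)^{2}\right) + 896891 = \left(301928 + \left(-70\right)^{2}\right) + 896891 = \left(301928 + 4900\right) + 896891 = 306828 + 896891 = 1203719$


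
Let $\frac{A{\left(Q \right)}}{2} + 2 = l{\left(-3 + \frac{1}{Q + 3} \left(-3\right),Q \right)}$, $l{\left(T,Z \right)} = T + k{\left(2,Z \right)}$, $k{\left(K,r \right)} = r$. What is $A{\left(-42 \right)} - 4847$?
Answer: $- \frac{64231}{13} \approx -4940.8$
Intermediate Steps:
$l{\left(T,Z \right)} = T + Z$
$A{\left(Q \right)} = -10 - \frac{6}{3 + Q} + 2 Q$ ($A{\left(Q \right)} = -4 + 2 \left(\left(-3 + \frac{1}{Q + 3} \left(-3\right)\right) + Q\right) = -4 + 2 \left(\left(-3 + \frac{1}{3 + Q} \left(-3\right)\right) + Q\right) = -4 + 2 \left(\left(-3 - \frac{3}{3 + Q}\right) + Q\right) = -4 + 2 \left(-3 + Q - \frac{3}{3 + Q}\right) = -4 - \left(6 - 2 Q + \frac{6}{3 + Q}\right) = -10 - \frac{6}{3 + Q} + 2 Q$)
$A{\left(-42 \right)} - 4847 = \frac{2 \left(-18 + \left(-42\right)^{2} - -84\right)}{3 - 42} - 4847 = \frac{2 \left(-18 + 1764 + 84\right)}{-39} - 4847 = 2 \left(- \frac{1}{39}\right) 1830 - 4847 = - \frac{1220}{13} - 4847 = - \frac{64231}{13}$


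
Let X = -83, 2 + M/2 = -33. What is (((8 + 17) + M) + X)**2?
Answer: 16384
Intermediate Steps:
M = -70 (M = -4 + 2*(-33) = -4 - 66 = -70)
(((8 + 17) + M) + X)**2 = (((8 + 17) - 70) - 83)**2 = ((25 - 70) - 83)**2 = (-45 - 83)**2 = (-128)**2 = 16384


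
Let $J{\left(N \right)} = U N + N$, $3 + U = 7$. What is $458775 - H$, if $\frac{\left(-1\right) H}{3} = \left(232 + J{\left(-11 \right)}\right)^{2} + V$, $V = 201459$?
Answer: $1157139$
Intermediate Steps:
$U = 4$ ($U = -3 + 7 = 4$)
$J{\left(N \right)} = 5 N$ ($J{\left(N \right)} = 4 N + N = 5 N$)
$H = -698364$ ($H = - 3 \left(\left(232 + 5 \left(-11\right)\right)^{2} + 201459\right) = - 3 \left(\left(232 - 55\right)^{2} + 201459\right) = - 3 \left(177^{2} + 201459\right) = - 3 \left(31329 + 201459\right) = \left(-3\right) 232788 = -698364$)
$458775 - H = 458775 - -698364 = 458775 + 698364 = 1157139$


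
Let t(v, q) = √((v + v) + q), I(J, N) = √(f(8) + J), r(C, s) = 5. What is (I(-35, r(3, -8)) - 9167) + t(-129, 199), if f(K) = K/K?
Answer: -9167 + I*√34 + I*√59 ≈ -9167.0 + 13.512*I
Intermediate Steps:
f(K) = 1
I(J, N) = √(1 + J)
t(v, q) = √(q + 2*v) (t(v, q) = √(2*v + q) = √(q + 2*v))
(I(-35, r(3, -8)) - 9167) + t(-129, 199) = (√(1 - 35) - 9167) + √(199 + 2*(-129)) = (√(-34) - 9167) + √(199 - 258) = (I*√34 - 9167) + √(-59) = (-9167 + I*√34) + I*√59 = -9167 + I*√34 + I*√59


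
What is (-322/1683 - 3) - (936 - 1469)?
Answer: 891668/1683 ≈ 529.81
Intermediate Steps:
(-322/1683 - 3) - (936 - 1469) = (-322*1/1683 - 3) - 1*(-533) = (-322/1683 - 3) + 533 = -5371/1683 + 533 = 891668/1683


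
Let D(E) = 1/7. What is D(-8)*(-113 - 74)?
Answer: -187/7 ≈ -26.714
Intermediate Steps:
D(E) = ⅐
D(-8)*(-113 - 74) = (-113 - 74)/7 = (⅐)*(-187) = -187/7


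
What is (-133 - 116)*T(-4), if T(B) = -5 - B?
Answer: 249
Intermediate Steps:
(-133 - 116)*T(-4) = (-133 - 116)*(-5 - 1*(-4)) = -249*(-5 + 4) = -249*(-1) = 249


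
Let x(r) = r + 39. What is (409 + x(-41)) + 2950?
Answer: 3357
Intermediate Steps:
x(r) = 39 + r
(409 + x(-41)) + 2950 = (409 + (39 - 41)) + 2950 = (409 - 2) + 2950 = 407 + 2950 = 3357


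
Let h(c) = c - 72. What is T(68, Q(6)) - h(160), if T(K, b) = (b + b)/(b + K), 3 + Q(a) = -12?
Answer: -4694/53 ≈ -88.566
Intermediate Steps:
h(c) = -72 + c
Q(a) = -15 (Q(a) = -3 - 12 = -15)
T(K, b) = 2*b/(K + b) (T(K, b) = (2*b)/(K + b) = 2*b/(K + b))
T(68, Q(6)) - h(160) = 2*(-15)/(68 - 15) - (-72 + 160) = 2*(-15)/53 - 1*88 = 2*(-15)*(1/53) - 88 = -30/53 - 88 = -4694/53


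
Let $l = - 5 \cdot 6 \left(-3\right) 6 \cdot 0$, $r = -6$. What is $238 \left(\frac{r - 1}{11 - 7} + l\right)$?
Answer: $- \frac{833}{2} \approx -416.5$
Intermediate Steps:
$l = 0$ ($l = - 5 \left(\left(-18\right) 6\right) 0 = \left(-5\right) \left(-108\right) 0 = 540 \cdot 0 = 0$)
$238 \left(\frac{r - 1}{11 - 7} + l\right) = 238 \left(\frac{-6 - 1}{11 - 7} + 0\right) = 238 \left(\frac{1}{4} \left(-7\right) + 0\right) = 238 \left(- \frac{7}{4} + 0\right) = 238 \left(- \frac{7}{4}\right) = - \frac{833}{2}$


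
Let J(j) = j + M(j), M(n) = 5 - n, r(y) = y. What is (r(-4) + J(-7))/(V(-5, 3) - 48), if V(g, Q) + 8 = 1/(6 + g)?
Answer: -1/55 ≈ -0.018182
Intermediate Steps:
V(g, Q) = -8 + 1/(6 + g)
J(j) = 5 (J(j) = j + (5 - j) = 5)
(r(-4) + J(-7))/(V(-5, 3) - 48) = (-4 + 5)/((-47 - 8*(-5))/(6 - 5) - 48) = 1/((-47 + 40)/1 - 48) = 1/(1*(-7) - 48) = 1/(-7 - 48) = 1/(-55) = -1/55*1 = -1/55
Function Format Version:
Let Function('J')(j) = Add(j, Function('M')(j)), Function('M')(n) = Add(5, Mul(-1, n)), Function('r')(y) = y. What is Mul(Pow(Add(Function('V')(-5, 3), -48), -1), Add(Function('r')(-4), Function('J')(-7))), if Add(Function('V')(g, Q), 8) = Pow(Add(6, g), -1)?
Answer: Rational(-1, 55) ≈ -0.018182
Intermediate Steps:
Function('V')(g, Q) = Add(-8, Pow(Add(6, g), -1))
Function('J')(j) = 5 (Function('J')(j) = Add(j, Add(5, Mul(-1, j))) = 5)
Mul(Pow(Add(Function('V')(-5, 3), -48), -1), Add(Function('r')(-4), Function('J')(-7))) = Mul(Pow(Add(Mul(Pow(Add(6, -5), -1), Add(-47, Mul(-8, -5))), -48), -1), Add(-4, 5)) = Mul(Pow(Add(Mul(Pow(1, -1), Add(-47, 40)), -48), -1), 1) = Mul(Pow(Add(Mul(1, -7), -48), -1), 1) = Mul(Pow(Add(-7, -48), -1), 1) = Mul(Pow(-55, -1), 1) = Mul(Rational(-1, 55), 1) = Rational(-1, 55)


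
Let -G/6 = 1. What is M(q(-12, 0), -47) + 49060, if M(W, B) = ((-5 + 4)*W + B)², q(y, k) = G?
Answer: 50741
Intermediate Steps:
G = -6 (G = -6*1 = -6)
q(y, k) = -6
M(W, B) = (B - W)² (M(W, B) = (-W + B)² = (B - W)²)
M(q(-12, 0), -47) + 49060 = (-47 - 1*(-6))² + 49060 = (-47 + 6)² + 49060 = (-41)² + 49060 = 1681 + 49060 = 50741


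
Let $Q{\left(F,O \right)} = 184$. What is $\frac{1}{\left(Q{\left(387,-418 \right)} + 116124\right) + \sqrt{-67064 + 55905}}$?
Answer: $\frac{116308}{13527562023} - \frac{i \sqrt{11159}}{13527562023} \approx 8.5979 \cdot 10^{-6} - 7.809 \cdot 10^{-9} i$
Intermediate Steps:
$\frac{1}{\left(Q{\left(387,-418 \right)} + 116124\right) + \sqrt{-67064 + 55905}} = \frac{1}{\left(184 + 116124\right) + \sqrt{-67064 + 55905}} = \frac{1}{116308 + \sqrt{-11159}} = \frac{1}{116308 + i \sqrt{11159}}$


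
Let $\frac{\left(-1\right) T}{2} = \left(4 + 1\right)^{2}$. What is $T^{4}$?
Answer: $6250000$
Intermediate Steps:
$T = -50$ ($T = - 2 \left(4 + 1\right)^{2} = - 2 \cdot 5^{2} = \left(-2\right) 25 = -50$)
$T^{4} = \left(-50\right)^{4} = 6250000$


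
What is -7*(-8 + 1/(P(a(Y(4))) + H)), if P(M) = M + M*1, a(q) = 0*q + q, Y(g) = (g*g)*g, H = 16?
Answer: 8057/144 ≈ 55.951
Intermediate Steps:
Y(g) = g**3 (Y(g) = g**2*g = g**3)
a(q) = q (a(q) = 0 + q = q)
P(M) = 2*M (P(M) = M + M = 2*M)
-7*(-8 + 1/(P(a(Y(4))) + H)) = -7*(-8 + 1/(2*4**3 + 16)) = -7*(-8 + 1/(2*64 + 16)) = -7*(-8 + 1/(128 + 16)) = -7*(-8 + 1/144) = -7*(-1151/144) = 8057/144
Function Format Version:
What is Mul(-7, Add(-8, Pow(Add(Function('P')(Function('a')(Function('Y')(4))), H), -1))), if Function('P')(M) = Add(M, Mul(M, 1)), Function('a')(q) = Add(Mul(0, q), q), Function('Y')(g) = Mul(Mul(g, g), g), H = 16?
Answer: Rational(8057, 144) ≈ 55.951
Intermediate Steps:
Function('Y')(g) = Pow(g, 3) (Function('Y')(g) = Mul(Pow(g, 2), g) = Pow(g, 3))
Function('a')(q) = q (Function('a')(q) = Add(0, q) = q)
Function('P')(M) = Mul(2, M) (Function('P')(M) = Add(M, M) = Mul(2, M))
Mul(-7, Add(-8, Pow(Add(Function('P')(Function('a')(Function('Y')(4))), H), -1))) = Mul(-7, Add(-8, Pow(Add(Mul(2, Pow(4, 3)), 16), -1))) = Mul(-7, Add(-8, Pow(Add(Mul(2, 64), 16), -1))) = Mul(-7, Add(-8, Pow(Add(128, 16), -1))) = Mul(-7, Add(-8, Pow(144, -1))) = Mul(-7, Add(-8, Rational(1, 144))) = Mul(-7, Rational(-1151, 144)) = Rational(8057, 144)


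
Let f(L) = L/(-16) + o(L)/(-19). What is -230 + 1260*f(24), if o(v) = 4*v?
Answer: -161240/19 ≈ -8486.3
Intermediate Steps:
f(L) = -83*L/304 (f(L) = L/(-16) + (4*L)/(-19) = L*(-1/16) + (4*L)*(-1/19) = -L/16 - 4*L/19 = -83*L/304)
-230 + 1260*f(24) = -230 + 1260*(-83/304*24) = -230 + 1260*(-249/38) = -230 - 156870/19 = -161240/19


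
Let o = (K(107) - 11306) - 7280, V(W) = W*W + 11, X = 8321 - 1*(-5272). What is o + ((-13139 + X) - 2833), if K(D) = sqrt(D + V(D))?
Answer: -20965 + sqrt(11567) ≈ -20857.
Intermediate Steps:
X = 13593 (X = 8321 + 5272 = 13593)
V(W) = 11 + W**2 (V(W) = W**2 + 11 = 11 + W**2)
K(D) = sqrt(11 + D + D**2) (K(D) = sqrt(D + (11 + D**2)) = sqrt(11 + D + D**2))
o = -18586 + sqrt(11567) (o = (sqrt(11 + 107 + 107**2) - 11306) - 7280 = (sqrt(11 + 107 + 11449) - 11306) - 7280 = (sqrt(11567) - 11306) - 7280 = (-11306 + sqrt(11567)) - 7280 = -18586 + sqrt(11567) ≈ -18478.)
o + ((-13139 + X) - 2833) = (-18586 + sqrt(11567)) + ((-13139 + 13593) - 2833) = (-18586 + sqrt(11567)) + (454 - 2833) = (-18586 + sqrt(11567)) - 2379 = -20965 + sqrt(11567)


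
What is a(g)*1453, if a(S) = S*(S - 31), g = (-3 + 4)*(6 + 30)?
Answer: 261540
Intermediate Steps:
g = 36 (g = 1*36 = 36)
a(S) = S*(-31 + S)
a(g)*1453 = (36*(-31 + 36))*1453 = (36*5)*1453 = 180*1453 = 261540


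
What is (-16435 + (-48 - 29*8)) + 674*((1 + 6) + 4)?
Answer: -9301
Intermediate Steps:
(-16435 + (-48 - 29*8)) + 674*((1 + 6) + 4) = (-16435 + (-48 - 232)) + 674*(7 + 4) = (-16435 - 280) + 674*11 = -16715 + 7414 = -9301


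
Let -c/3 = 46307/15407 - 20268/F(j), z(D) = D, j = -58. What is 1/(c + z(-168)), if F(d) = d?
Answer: -446803/547495227 ≈ -0.00081609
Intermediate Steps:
c = -472432323/446803 (c = -3*(46307/15407 - 20268/(-58)) = -3*(46307*(1/15407) - 20268*(-1/58)) = -3*(46307/15407 + 10134/29) = -3*157477441/446803 = -472432323/446803 ≈ -1057.4)
1/(c + z(-168)) = 1/(-472432323/446803 - 168) = 1/(-547495227/446803) = -446803/547495227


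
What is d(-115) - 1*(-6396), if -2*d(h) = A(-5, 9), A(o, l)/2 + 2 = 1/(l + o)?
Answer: 25591/4 ≈ 6397.8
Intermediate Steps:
A(o, l) = -4 + 2/(l + o)
d(h) = 7/4 (d(h) = -(1 - 2*9 - 2*(-5))/(9 - 5) = -(1 - 18 + 10)/4 = -(-7)/4 = -½*(-7/2) = 7/4)
d(-115) - 1*(-6396) = 7/4 - 1*(-6396) = 7/4 + 6396 = 25591/4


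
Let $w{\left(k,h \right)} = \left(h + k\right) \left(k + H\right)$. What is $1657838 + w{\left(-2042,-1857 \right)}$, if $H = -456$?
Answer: $11397540$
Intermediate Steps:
$w{\left(k,h \right)} = \left(-456 + k\right) \left(h + k\right)$ ($w{\left(k,h \right)} = \left(h + k\right) \left(k - 456\right) = \left(h + k\right) \left(-456 + k\right) = \left(-456 + k\right) \left(h + k\right)$)
$1657838 + w{\left(-2042,-1857 \right)} = 1657838 - \left(-5569938 - 4169764\right) = 1657838 + \left(4169764 + 846792 + 931152 + 3791994\right) = 1657838 + 9739702 = 11397540$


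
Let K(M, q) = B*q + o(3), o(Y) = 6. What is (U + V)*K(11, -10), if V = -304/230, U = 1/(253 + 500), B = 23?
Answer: 25612384/86595 ≈ 295.77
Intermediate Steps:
K(M, q) = 6 + 23*q (K(M, q) = 23*q + 6 = 6 + 23*q)
U = 1/753 ≈ 0.0013280
V = -152/115 (V = -304*1/230 = -152/115 ≈ -1.3217)
(U + V)*K(11, -10) = (1/753 - 152/115)*(6 + 23*(-10)) = -114341*(6 - 230)/86595 = -114341/86595*(-224) = 25612384/86595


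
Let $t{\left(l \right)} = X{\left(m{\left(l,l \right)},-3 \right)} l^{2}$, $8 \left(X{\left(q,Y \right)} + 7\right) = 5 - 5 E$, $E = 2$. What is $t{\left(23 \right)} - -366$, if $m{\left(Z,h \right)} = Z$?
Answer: $- \frac{29341}{8} \approx -3667.6$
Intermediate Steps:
$X{\left(q,Y \right)} = - \frac{61}{8}$ ($X{\left(q,Y \right)} = -7 + \frac{5 - 10}{8} = -7 + \frac{1}{8} \left(-5\right) = -7 - \frac{5}{8} = - \frac{61}{8}$)
$t{\left(l \right)} = - \frac{61 l^{2}}{8}$
$t{\left(23 \right)} - -366 = - \frac{61 \cdot 23^{2}}{8} - -366 = \left(- \frac{61}{8}\right) 529 + 366 = - \frac{32269}{8} + 366 = - \frac{29341}{8}$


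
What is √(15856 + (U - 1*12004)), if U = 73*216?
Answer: 6*√545 ≈ 140.07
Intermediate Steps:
U = 15768
√(15856 + (U - 1*12004)) = √(15856 + (15768 - 1*12004)) = √(15856 + (15768 - 12004)) = √(15856 + 3764) = √19620 = 6*√545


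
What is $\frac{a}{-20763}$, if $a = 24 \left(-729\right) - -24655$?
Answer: $- \frac{7159}{20763} \approx -0.3448$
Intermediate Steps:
$a = 7159$ ($a = -17496 + 24655 = 7159$)
$\frac{a}{-20763} = \frac{7159}{-20763} = 7159 \left(- \frac{1}{20763}\right) = - \frac{7159}{20763}$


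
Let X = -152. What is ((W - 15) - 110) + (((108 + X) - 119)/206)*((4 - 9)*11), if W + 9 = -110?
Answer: -41299/206 ≈ -200.48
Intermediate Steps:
W = -119 (W = -9 - 110 = -119)
((W - 15) - 110) + (((108 + X) - 119)/206)*((4 - 9)*11) = ((-119 - 15) - 110) + (((108 - 152) - 119)/206)*((4 - 9)*11) = (-134 - 110) + ((-44 - 119)*(1/206))*(-5*11) = -244 - 163*1/206*(-55) = -244 - 163/206*(-55) = -244 + 8965/206 = -41299/206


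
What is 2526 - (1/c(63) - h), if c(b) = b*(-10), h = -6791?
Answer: -2686949/630 ≈ -4265.0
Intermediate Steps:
c(b) = -10*b
2526 - (1/c(63) - h) = 2526 - (1/(-10*63) - 1*(-6791)) = 2526 - (1/(-630) + 6791) = 2526 - (-1/630 + 6791) = 2526 - 1*4278329/630 = 2526 - 4278329/630 = -2686949/630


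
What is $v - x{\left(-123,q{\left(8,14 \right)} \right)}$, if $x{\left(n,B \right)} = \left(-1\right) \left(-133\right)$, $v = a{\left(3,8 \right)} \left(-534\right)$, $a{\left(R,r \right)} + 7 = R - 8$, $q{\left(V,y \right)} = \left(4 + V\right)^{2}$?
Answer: $6275$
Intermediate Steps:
$a{\left(R,r \right)} = -15 + R$ ($a{\left(R,r \right)} = -7 + \left(R - 8\right) = -7 + \left(-8 + R\right) = -15 + R$)
$v = 6408$ ($v = \left(-15 + 3\right) \left(-534\right) = \left(-12\right) \left(-534\right) = 6408$)
$x{\left(n,B \right)} = 133$
$v - x{\left(-123,q{\left(8,14 \right)} \right)} = 6408 - 133 = 6275$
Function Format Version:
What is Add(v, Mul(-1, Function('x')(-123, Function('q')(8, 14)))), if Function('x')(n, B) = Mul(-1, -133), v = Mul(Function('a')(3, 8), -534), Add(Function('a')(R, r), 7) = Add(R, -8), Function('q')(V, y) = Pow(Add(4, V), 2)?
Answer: 6275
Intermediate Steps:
Function('a')(R, r) = Add(-15, R) (Function('a')(R, r) = Add(-7, Add(R, -8)) = Add(-7, Add(-8, R)) = Add(-15, R))
v = 6408 (v = Mul(Add(-15, 3), -534) = Mul(-12, -534) = 6408)
Function('x')(n, B) = 133
Add(v, Mul(-1, Function('x')(-123, Function('q')(8, 14)))) = Add(6408, Mul(-1, 133)) = Add(6408, -133) = 6275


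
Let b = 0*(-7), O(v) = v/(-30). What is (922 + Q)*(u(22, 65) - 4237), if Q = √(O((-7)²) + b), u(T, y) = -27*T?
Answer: -4454182 - 33817*I*√30/30 ≈ -4.4542e+6 - 6174.1*I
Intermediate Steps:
O(v) = -v/30 (O(v) = v*(-1/30) = -v/30)
b = 0
Q = 7*I*√30/30 (Q = √(-1/30*(-7)² + 0) = √(-1/30*49 + 0) = √(-49/30 + 0) = √(-49/30) = 7*I*√30/30 ≈ 1.278*I)
(922 + Q)*(u(22, 65) - 4237) = (922 + 7*I*√30/30)*(-27*22 - 4237) = (922 + 7*I*√30/30)*(-594 - 4237) = (922 + 7*I*√30/30)*(-4831) = -4454182 - 33817*I*√30/30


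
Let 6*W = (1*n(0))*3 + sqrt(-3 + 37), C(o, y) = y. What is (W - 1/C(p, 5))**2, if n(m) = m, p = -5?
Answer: 443/450 - sqrt(34)/15 ≈ 0.59571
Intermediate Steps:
W = sqrt(34)/6 (W = ((1*0)*3 + sqrt(-3 + 37))/6 = (0*3 + sqrt(34))/6 = (0 + sqrt(34))/6 = sqrt(34)/6 ≈ 0.97183)
(W - 1/C(p, 5))**2 = (sqrt(34)/6 - 1/5)**2 = (-1/5 + sqrt(34)/6)**2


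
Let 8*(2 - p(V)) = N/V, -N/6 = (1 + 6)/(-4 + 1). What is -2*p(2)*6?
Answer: -27/2 ≈ -13.500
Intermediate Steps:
N = 14 (N = -6*(1 + 6)/(-4 + 1) = -42/(-3) = -42*(-1)/3 = -6*(-7/3) = 14)
p(V) = 2 - 7/(4*V)
-2*p(2)*6 = -2*(2 - 7/4/2)*6 = -2*(2 - 7/4*½)*6 = -2*(2 - 7/8)*6 = -2*9/8*6 = -9/4*6 = -27/2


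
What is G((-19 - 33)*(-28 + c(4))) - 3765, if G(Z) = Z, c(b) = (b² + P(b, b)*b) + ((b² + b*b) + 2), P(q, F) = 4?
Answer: -5741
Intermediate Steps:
c(b) = 2 + 3*b² + 4*b (c(b) = (b² + 4*b) + ((b² + b*b) + 2) = (b² + 4*b) + ((b² + b²) + 2) = (b² + 4*b) + (2*b² + 2) = (b² + 4*b) + (2 + 2*b²) = 2 + 3*b² + 4*b)
G((-19 - 33)*(-28 + c(4))) - 3765 = (-19 - 33)*(-28 + (2 + 3*4² + 4*4)) - 3765 = -52*(-28 + (2 + 3*16 + 16)) - 3765 = -52*(-28 + (2 + 48 + 16)) - 3765 = -52*(-28 + 66) - 3765 = -52*38 - 3765 = -1976 - 3765 = -5741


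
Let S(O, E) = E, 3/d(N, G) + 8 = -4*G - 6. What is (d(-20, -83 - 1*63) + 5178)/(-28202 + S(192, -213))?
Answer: -983821/5398850 ≈ -0.18223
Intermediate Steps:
d(N, G) = 3/(-14 - 4*G) (d(N, G) = 3/(-8 + (-4*G - 6)) = 3/(-8 + (-6 - 4*G)) = 3/(-14 - 4*G))
(d(-20, -83 - 1*63) + 5178)/(-28202 + S(192, -213)) = (-3/(14 + 4*(-83 - 1*63)) + 5178)/(-28202 - 213) = (-3/(14 + 4*(-83 - 63)) + 5178)/(-28415) = (-3/(14 + 4*(-146)) + 5178)*(-1/28415) = (-3/(14 - 584) + 5178)*(-1/28415) = (-3/(-570) + 5178)*(-1/28415) = (-3*(-1/570) + 5178)*(-1/28415) = (1/190 + 5178)*(-1/28415) = (983821/190)*(-1/28415) = -983821/5398850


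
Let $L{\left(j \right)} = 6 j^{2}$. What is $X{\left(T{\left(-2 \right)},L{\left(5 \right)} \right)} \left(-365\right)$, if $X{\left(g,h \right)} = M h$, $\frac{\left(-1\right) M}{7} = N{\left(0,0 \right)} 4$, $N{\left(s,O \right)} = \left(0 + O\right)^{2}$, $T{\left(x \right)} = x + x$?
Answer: $0$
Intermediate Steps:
$T{\left(x \right)} = 2 x$
$N{\left(s,O \right)} = O^{2}$
$M = 0$ ($M = - 7 \cdot 0^{2} \cdot 4 = - 7 \cdot 0 \cdot 4 = \left(-7\right) 0 = 0$)
$X{\left(g,h \right)} = 0$ ($X{\left(g,h \right)} = 0 h = 0$)
$X{\left(T{\left(-2 \right)},L{\left(5 \right)} \right)} \left(-365\right) = 0 \left(-365\right) = 0$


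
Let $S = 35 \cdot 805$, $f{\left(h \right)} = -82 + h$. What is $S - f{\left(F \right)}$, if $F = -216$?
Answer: $28473$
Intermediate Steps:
$S = 28175$
$S - f{\left(F \right)} = 28175 - \left(-82 - 216\right) = 28175 - -298 = 28175 + 298 = 28473$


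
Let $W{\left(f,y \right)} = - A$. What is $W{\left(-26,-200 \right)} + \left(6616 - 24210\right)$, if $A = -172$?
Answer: $-17422$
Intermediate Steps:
$W{\left(f,y \right)} = 172$ ($W{\left(f,y \right)} = \left(-1\right) \left(-172\right) = 172$)
$W{\left(-26,-200 \right)} + \left(6616 - 24210\right) = 172 + \left(6616 - 24210\right) = 172 - 17594 = -17422$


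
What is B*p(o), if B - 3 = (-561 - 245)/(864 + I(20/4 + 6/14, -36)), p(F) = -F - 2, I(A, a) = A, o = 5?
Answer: -44156/3043 ≈ -14.511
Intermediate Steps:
p(F) = -2 - F
B = 6308/3043 (B = 3 + (-561 - 245)/(864 + (20/4 + 6/14)) = 3 - 806/(864 + (20*(¼) + 6*(1/14))) = 3 - 806/(864 + (5 + 3/7)) = 3 - 806/(864 + 38/7) = 3 - 806/6086/7 = 3 - 806*7/6086 = 3 - 2821/3043 = 6308/3043 ≈ 2.0730)
B*p(o) = 6308*(-2 - 1*5)/3043 = 6308*(-2 - 5)/3043 = (6308/3043)*(-7) = -44156/3043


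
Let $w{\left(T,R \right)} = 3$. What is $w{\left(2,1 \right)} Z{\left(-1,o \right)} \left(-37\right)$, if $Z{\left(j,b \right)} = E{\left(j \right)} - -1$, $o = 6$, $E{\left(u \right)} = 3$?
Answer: $-444$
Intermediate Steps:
$Z{\left(j,b \right)} = 4$ ($Z{\left(j,b \right)} = 3 - -1 = 3 + 1 = 4$)
$w{\left(2,1 \right)} Z{\left(-1,o \right)} \left(-37\right) = 3 \cdot 4 \left(-37\right) = 12 \left(-37\right) = -444$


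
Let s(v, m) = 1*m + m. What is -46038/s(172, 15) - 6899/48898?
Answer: -375228849/244490 ≈ -1534.7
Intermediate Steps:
s(v, m) = 2*m (s(v, m) = m + m = 2*m)
-46038/s(172, 15) - 6899/48898 = -46038/(2*15) - 6899/48898 = -46038/30 - 6899*1/48898 = -46038*1/30 - 6899/48898 = -7673/5 - 6899/48898 = -375228849/244490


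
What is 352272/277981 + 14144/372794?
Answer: 67628325616/51814824457 ≈ 1.3052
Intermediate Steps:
352272/277981 + 14144/372794 = 352272*(1/277981) + 14144*(1/372794) = 352272/277981 + 7072/186397 = 67628325616/51814824457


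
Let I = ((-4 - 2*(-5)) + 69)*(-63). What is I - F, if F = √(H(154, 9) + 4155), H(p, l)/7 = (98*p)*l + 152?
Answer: -4725 - √956015 ≈ -5702.8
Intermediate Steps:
H(p, l) = 1064 + 686*l*p (H(p, l) = 7*((98*p)*l + 152) = 7*(98*l*p + 152) = 7*(152 + 98*l*p) = 1064 + 686*l*p)
F = √956015 (F = √((1064 + 686*9*154) + 4155) = √((1064 + 950796) + 4155) = √(951860 + 4155) = √956015 ≈ 977.76)
I = -4725 (I = ((-4 + 10) + 69)*(-63) = (6 + 69)*(-63) = 75*(-63) = -4725)
I - F = -4725 - √956015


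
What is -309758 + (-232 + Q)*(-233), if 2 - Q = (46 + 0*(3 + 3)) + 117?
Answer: -218189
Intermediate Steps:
Q = -161 (Q = 2 - ((46 + 0*(3 + 3)) + 117) = 2 - ((46 + 0*6) + 117) = 2 - ((46 + 0) + 117) = 2 - (46 + 117) = 2 - 1*163 = 2 - 163 = -161)
-309758 + (-232 + Q)*(-233) = -309758 + (-232 - 161)*(-233) = -309758 - 393*(-233) = -309758 + 91569 = -218189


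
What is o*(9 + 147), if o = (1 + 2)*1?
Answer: 468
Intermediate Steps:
o = 3 (o = 3*1 = 3)
o*(9 + 147) = 3*(9 + 147) = 3*156 = 468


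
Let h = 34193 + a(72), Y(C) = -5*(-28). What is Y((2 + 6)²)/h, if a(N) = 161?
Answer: 70/17177 ≈ 0.0040752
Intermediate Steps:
Y(C) = 140
h = 34354 (h = 34193 + 161 = 34354)
Y((2 + 6)²)/h = 140/34354 = 140*(1/34354) = 70/17177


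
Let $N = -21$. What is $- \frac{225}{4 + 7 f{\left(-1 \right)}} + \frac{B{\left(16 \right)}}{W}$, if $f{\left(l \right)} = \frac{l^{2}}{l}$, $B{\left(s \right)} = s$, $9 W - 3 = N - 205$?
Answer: $\frac{16581}{223} \approx 74.354$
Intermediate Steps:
$W = - \frac{223}{9}$ ($W = \frac{1}{3} + \frac{-21 - 205}{9} = \frac{1}{3} + \frac{1}{9} \left(-226\right) = \frac{1}{3} - \frac{226}{9} = - \frac{223}{9} \approx -24.778$)
$f{\left(l \right)} = l$
$- \frac{225}{4 + 7 f{\left(-1 \right)}} + \frac{B{\left(16 \right)}}{W} = - \frac{225}{4 + 7 \left(-1\right)} + \frac{16}{- \frac{223}{9}} = - \frac{225}{4 - 7} + 16 \left(- \frac{9}{223}\right) = - \frac{225}{-3} - \frac{144}{223} = \left(-225\right) \left(- \frac{1}{3}\right) - \frac{144}{223} = 75 - \frac{144}{223} = \frac{16581}{223}$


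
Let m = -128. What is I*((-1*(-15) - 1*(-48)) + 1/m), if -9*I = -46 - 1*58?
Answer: 104819/144 ≈ 727.91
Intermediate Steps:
I = 104/9 (I = -(-46 - 1*58)/9 = -(-46 - 58)/9 = -⅑*(-104) = 104/9 ≈ 11.556)
I*((-1*(-15) - 1*(-48)) + 1/m) = 104*((-1*(-15) - 1*(-48)) + 1/(-128))/9 = 104*((15 + 48) - 1/128)/9 = 104*(63 - 1/128)/9 = (104/9)*(8063/128) = 104819/144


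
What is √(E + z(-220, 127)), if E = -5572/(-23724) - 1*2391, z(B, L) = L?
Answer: I*√8847991669/1977 ≈ 47.579*I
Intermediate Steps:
E = -14179628/5931 (E = -5572*(-1/23724) - 2391 = 1393/5931 - 2391 = -14179628/5931 ≈ -2390.8)
√(E + z(-220, 127)) = √(-14179628/5931 + 127) = √(-13426391/5931) = I*√8847991669/1977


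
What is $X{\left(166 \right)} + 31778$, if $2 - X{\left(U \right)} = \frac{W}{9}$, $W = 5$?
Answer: $\frac{286015}{9} \approx 31779.0$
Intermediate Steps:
$X{\left(U \right)} = \frac{13}{9}$ ($X{\left(U \right)} = 2 - \frac{1}{9} \cdot 5 = 2 - \frac{5}{9} = \frac{13}{9}$)
$X{\left(166 \right)} + 31778 = \frac{13}{9} + 31778 = \frac{286015}{9}$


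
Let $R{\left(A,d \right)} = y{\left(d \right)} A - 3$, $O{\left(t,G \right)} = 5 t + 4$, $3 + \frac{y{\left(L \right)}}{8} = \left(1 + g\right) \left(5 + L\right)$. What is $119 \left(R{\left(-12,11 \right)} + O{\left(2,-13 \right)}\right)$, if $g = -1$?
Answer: $35581$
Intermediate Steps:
$y{\left(L \right)} = -24$ ($y{\left(L \right)} = -24 + 8 \left(1 - 1\right) \left(5 + L\right) = -24 + 8 \cdot 0 \left(5 + L\right) = -24 + 8 \cdot 0 = -24 + 0 = -24$)
$O{\left(t,G \right)} = 4 + 5 t$
$R{\left(A,d \right)} = -3 - 24 A$ ($R{\left(A,d \right)} = - 24 A - 3 = -3 - 24 A$)
$119 \left(R{\left(-12,11 \right)} + O{\left(2,-13 \right)}\right) = 119 \left(\left(-3 - -288\right) + \left(4 + 5 \cdot 2\right)\right) = 119 \left(\left(-3 + 288\right) + \left(4 + 10\right)\right) = 119 \left(285 + 14\right) = 119 \cdot 299 = 35581$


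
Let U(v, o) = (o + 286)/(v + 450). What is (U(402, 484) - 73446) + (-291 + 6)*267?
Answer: -63704081/426 ≈ -1.4954e+5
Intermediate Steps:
U(v, o) = (286 + o)/(450 + v)
(U(402, 484) - 73446) + (-291 + 6)*267 = ((286 + 484)/(450 + 402) - 73446) + (-291 + 6)*267 = (770/852 - 73446) - 285*267 = ((1/852)*770 - 73446) - 76095 = (385/426 - 73446) - 76095 = -31287611/426 - 76095 = -63704081/426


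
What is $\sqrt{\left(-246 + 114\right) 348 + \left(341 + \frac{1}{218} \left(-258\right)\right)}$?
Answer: $\frac{16 i \sqrt{2116126}}{109} \approx 213.53 i$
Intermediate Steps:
$\sqrt{\left(-246 + 114\right) 348 + \left(341 + \frac{1}{218} \left(-258\right)\right)} = \sqrt{\left(-132\right) 348 + \left(341 + \frac{1}{218} \left(-258\right)\right)} = \sqrt{-45936 + \left(341 - \frac{129}{109}\right)} = \sqrt{-45936 + \frac{37040}{109}} = \sqrt{- \frac{4969984}{109}} = \frac{16 i \sqrt{2116126}}{109}$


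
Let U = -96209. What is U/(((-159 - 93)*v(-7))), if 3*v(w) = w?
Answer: -96209/588 ≈ -163.62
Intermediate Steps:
v(w) = w/3
U/(((-159 - 93)*v(-7))) = -96209*(-3/(7*(-159 - 93))) = -96209/((-252*(-7/3))) = -96209/588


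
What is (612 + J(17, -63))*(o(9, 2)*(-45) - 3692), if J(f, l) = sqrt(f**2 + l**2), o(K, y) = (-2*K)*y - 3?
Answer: -1185444 - 1937*sqrt(4258) ≈ -1.3118e+6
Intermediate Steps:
o(K, y) = -3 - 2*K*y (o(K, y) = -2*K*y - 3 = -3 - 2*K*y)
(612 + J(17, -63))*(o(9, 2)*(-45) - 3692) = (612 + sqrt(17**2 + (-63)**2))*((-3 - 2*9*2)*(-45) - 3692) = (612 + sqrt(289 + 3969))*((-3 - 36)*(-45) - 3692) = (612 + sqrt(4258))*(-39*(-45) - 3692) = (612 + sqrt(4258))*(1755 - 3692) = (612 + sqrt(4258))*(-1937) = -1185444 - 1937*sqrt(4258)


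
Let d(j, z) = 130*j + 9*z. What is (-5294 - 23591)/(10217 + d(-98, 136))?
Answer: 28885/1299 ≈ 22.236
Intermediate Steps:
d(j, z) = 9*z + 130*j
(-5294 - 23591)/(10217 + d(-98, 136)) = (-5294 - 23591)/(10217 + (9*136 + 130*(-98))) = -28885/(10217 + (1224 - 12740)) = -28885/(10217 - 11516) = -28885/(-1299) = -28885*(-1/1299) = 28885/1299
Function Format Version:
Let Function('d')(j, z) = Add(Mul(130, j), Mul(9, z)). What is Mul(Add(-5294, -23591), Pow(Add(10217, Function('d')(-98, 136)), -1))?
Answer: Rational(28885, 1299) ≈ 22.236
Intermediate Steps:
Function('d')(j, z) = Add(Mul(9, z), Mul(130, j))
Mul(Add(-5294, -23591), Pow(Add(10217, Function('d')(-98, 136)), -1)) = Mul(Add(-5294, -23591), Pow(Add(10217, Add(Mul(9, 136), Mul(130, -98))), -1)) = Mul(-28885, Pow(Add(10217, Add(1224, -12740)), -1)) = Mul(-28885, Pow(Add(10217, -11516), -1)) = Mul(-28885, Pow(-1299, -1)) = Mul(-28885, Rational(-1, 1299)) = Rational(28885, 1299)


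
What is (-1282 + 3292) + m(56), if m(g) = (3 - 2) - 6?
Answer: 2005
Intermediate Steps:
m(g) = -5 (m(g) = 1 - 6 = -5)
(-1282 + 3292) + m(56) = (-1282 + 3292) - 5 = 2010 - 5 = 2005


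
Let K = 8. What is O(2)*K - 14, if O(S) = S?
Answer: 2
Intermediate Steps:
O(2)*K - 14 = 2*8 - 14 = 16 - 14 = 2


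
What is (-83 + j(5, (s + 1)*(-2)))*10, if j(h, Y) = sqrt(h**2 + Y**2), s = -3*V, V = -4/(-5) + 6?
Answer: -830 + 2*sqrt(38261) ≈ -438.79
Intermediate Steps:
V = 34/5 (V = -4*(-1/5) + 6 = 4/5 + 6 = 34/5 ≈ 6.8000)
s = -102/5 (s = -3*34/5 = -102/5 ≈ -20.400)
j(h, Y) = sqrt(Y**2 + h**2)
(-83 + j(5, (s + 1)*(-2)))*10 = (-83 + sqrt(((-102/5 + 1)*(-2))**2 + 5**2))*10 = (-83 + sqrt((-97/5*(-2))**2 + 25))*10 = (-83 + sqrt((194/5)**2 + 25))*10 = (-83 + sqrt(37636/25 + 25))*10 = (-83 + sqrt(38261/25))*10 = (-83 + sqrt(38261)/5)*10 = -830 + 2*sqrt(38261)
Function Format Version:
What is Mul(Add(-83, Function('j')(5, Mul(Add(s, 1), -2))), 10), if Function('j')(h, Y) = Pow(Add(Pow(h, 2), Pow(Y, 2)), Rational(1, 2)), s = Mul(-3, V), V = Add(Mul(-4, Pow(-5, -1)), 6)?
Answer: Add(-830, Mul(2, Pow(38261, Rational(1, 2)))) ≈ -438.79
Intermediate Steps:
V = Rational(34, 5) (V = Add(Mul(-4, Rational(-1, 5)), 6) = Add(Rational(4, 5), 6) = Rational(34, 5) ≈ 6.8000)
s = Rational(-102, 5) (s = Mul(-3, Rational(34, 5)) = Rational(-102, 5) ≈ -20.400)
Function('j')(h, Y) = Pow(Add(Pow(Y, 2), Pow(h, 2)), Rational(1, 2))
Mul(Add(-83, Function('j')(5, Mul(Add(s, 1), -2))), 10) = Mul(Add(-83, Pow(Add(Pow(Mul(Add(Rational(-102, 5), 1), -2), 2), Pow(5, 2)), Rational(1, 2))), 10) = Mul(Add(-83, Pow(Add(Pow(Mul(Rational(-97, 5), -2), 2), 25), Rational(1, 2))), 10) = Mul(Add(-83, Pow(Add(Pow(Rational(194, 5), 2), 25), Rational(1, 2))), 10) = Mul(Add(-83, Pow(Add(Rational(37636, 25), 25), Rational(1, 2))), 10) = Mul(Add(-83, Pow(Rational(38261, 25), Rational(1, 2))), 10) = Mul(Add(-83, Mul(Rational(1, 5), Pow(38261, Rational(1, 2)))), 10) = Add(-830, Mul(2, Pow(38261, Rational(1, 2))))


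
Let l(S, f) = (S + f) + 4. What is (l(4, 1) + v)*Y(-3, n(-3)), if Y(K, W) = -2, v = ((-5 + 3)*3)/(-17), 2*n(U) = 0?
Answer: -318/17 ≈ -18.706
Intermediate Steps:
n(U) = 0 (n(U) = (½)*0 = 0)
l(S, f) = 4 + S + f
v = 6/17 (v = -2*3*(-1/17) = -6*(-1/17) = 6/17 ≈ 0.35294)
(l(4, 1) + v)*Y(-3, n(-3)) = ((4 + 4 + 1) + 6/17)*(-2) = (9 + 6/17)*(-2) = (159/17)*(-2) = -318/17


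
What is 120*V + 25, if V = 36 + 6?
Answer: 5065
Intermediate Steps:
V = 42
120*V + 25 = 120*42 + 25 = 5040 + 25 = 5065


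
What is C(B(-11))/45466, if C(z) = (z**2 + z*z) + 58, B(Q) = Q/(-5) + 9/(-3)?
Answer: 741/568325 ≈ 0.0013038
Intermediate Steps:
B(Q) = -3 - Q/5 (B(Q) = Q*(-1/5) + 9*(-1/3) = -Q/5 - 3 = -3 - Q/5)
C(z) = 58 + 2*z**2 (C(z) = (z**2 + z**2) + 58 = 2*z**2 + 58 = 58 + 2*z**2)
C(B(-11))/45466 = (58 + 2*(-3 - 1/5*(-11))**2)/45466 = (58 + 2*(-3 + 11/5)**2)*(1/45466) = (58 + 2*(-4/5)**2)*(1/45466) = (58 + 2*(16/25))*(1/45466) = (58 + 32/25)*(1/45466) = (1482/25)*(1/45466) = 741/568325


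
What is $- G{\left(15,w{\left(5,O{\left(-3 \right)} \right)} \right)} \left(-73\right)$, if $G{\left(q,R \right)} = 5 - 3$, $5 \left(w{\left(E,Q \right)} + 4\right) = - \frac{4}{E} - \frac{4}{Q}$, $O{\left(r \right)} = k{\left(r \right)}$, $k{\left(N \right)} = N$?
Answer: $146$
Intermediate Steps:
$O{\left(r \right)} = r$
$w{\left(E,Q \right)} = -4 - \frac{4}{5 E} - \frac{4}{5 Q}$ ($w{\left(E,Q \right)} = -4 + \frac{- \frac{4}{E} - \frac{4}{Q}}{5} = -4 - \left(\frac{4}{5 E} + \frac{4}{5 Q}\right) = -4 - \frac{4}{5 E} - \frac{4}{5 Q}$)
$G{\left(q,R \right)} = 2$
$- G{\left(15,w{\left(5,O{\left(-3 \right)} \right)} \right)} \left(-73\right) = - 2 \left(-73\right) = \left(-1\right) \left(-146\right) = 146$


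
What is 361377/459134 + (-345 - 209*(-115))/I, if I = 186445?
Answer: 15650763845/17120647726 ≈ 0.91415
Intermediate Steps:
361377/459134 + (-345 - 209*(-115))/I = 361377/459134 + (-345 - 209*(-115))/186445 = 361377*(1/459134) + (-345 + 24035)*(1/186445) = 361377/459134 + 23690*(1/186445) = 361377/459134 + 4738/37289 = 15650763845/17120647726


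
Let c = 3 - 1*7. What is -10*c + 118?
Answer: 158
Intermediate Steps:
c = -4 (c = 3 - 7 = -4)
-10*c + 118 = -10*(-4) + 118 = 40 + 118 = 158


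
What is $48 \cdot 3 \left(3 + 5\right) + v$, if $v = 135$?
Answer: $1287$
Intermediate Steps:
$48 \cdot 3 \left(3 + 5\right) + v = 48 \cdot 3 \left(3 + 5\right) + 135 = 48 \cdot 3 \cdot 8 + 135 = 48 \cdot 24 + 135 = 1152 + 135 = 1287$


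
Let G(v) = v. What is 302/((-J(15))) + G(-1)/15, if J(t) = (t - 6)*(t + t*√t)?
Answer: 88/945 - 151*√15/945 ≈ -0.52574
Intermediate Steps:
J(t) = (-6 + t)*(t + t^(3/2))
302/((-J(15))) + G(-1)/15 = 302/((-(15² + 15^(5/2) - 6*15 - 90*√15))) - 1/15 = 302/((-(225 + 225*√15 - 90 - 90*√15))) - 1*1/15 = 302/((-(225 + 225*√15 - 90 - 90*√15))) - 1/15 = 302/((-(135 + 135*√15))) - 1/15 = 302/(-135 - 135*√15) - 1/15 = -1/15 + 302/(-135 - 135*√15)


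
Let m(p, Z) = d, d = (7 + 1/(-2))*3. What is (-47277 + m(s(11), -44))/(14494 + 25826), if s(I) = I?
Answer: -6301/5376 ≈ -1.1721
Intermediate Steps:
d = 39/2 (d = (7 - 1/2)*3 = (13/2)*3 = 39/2 ≈ 19.500)
m(p, Z) = 39/2
(-47277 + m(s(11), -44))/(14494 + 25826) = (-47277 + 39/2)/(14494 + 25826) = -94515/2/40320 = -94515/2*1/40320 = -6301/5376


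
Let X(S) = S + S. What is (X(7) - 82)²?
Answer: 4624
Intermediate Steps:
X(S) = 2*S
(X(7) - 82)² = (2*7 - 82)² = (14 - 82)² = (-68)² = 4624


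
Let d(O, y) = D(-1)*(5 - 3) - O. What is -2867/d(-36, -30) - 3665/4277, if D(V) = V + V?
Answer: -12379439/136864 ≈ -90.451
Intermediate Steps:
D(V) = 2*V
d(O, y) = -4 - O (d(O, y) = (2*(-1))*(5 - 3) - O = -2*2 - O = -4 - O)
-2867/d(-36, -30) - 3665/4277 = -2867/(-4 - 1*(-36)) - 3665/4277 = -2867/(-4 + 36) - 3665*1/4277 = -2867/32 - 3665/4277 = -12379439/136864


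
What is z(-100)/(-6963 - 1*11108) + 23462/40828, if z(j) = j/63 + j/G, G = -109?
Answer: 1455835421567/2533245872598 ≈ 0.57469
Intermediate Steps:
z(j) = 46*j/6867 (z(j) = j/63 + j/(-109) = j*(1/63) + j*(-1/109) = j/63 - j/109 = 46*j/6867)
z(-100)/(-6963 - 1*11108) + 23462/40828 = ((46/6867)*(-100))/(-6963 - 1*11108) + 23462/40828 = -4600/(6867*(-6963 - 11108)) + 23462*(1/40828) = -4600/6867/(-18071) + 11731/20414 = -4600/6867*(-1/18071) + 11731/20414 = 4600/124093557 + 11731/20414 = 1455835421567/2533245872598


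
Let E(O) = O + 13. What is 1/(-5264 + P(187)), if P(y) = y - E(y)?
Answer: -1/5277 ≈ -0.00018950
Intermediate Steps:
E(O) = 13 + O
P(y) = -13 (P(y) = y - (13 + y) = y + (-13 - y) = -13)
1/(-5264 + P(187)) = 1/(-5264 - 13) = 1/(-5277) = -1/5277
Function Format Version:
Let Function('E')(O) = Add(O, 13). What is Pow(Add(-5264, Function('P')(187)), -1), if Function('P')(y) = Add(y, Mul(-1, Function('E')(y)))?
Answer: Rational(-1, 5277) ≈ -0.00018950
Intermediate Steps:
Function('E')(O) = Add(13, O)
Function('P')(y) = -13 (Function('P')(y) = Add(y, Mul(-1, Add(13, y))) = Add(y, Add(-13, Mul(-1, y))) = -13)
Pow(Add(-5264, Function('P')(187)), -1) = Pow(Add(-5264, -13), -1) = Pow(-5277, -1) = Rational(-1, 5277)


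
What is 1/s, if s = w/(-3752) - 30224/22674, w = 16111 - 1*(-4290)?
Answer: -42536424/287986361 ≈ -0.14770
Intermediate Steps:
w = 20401 (w = 16111 + 4290 = 20401)
s = -287986361/42536424 (s = 20401/(-3752) - 30224/22674 = 20401*(-1/3752) - 30224*1/22674 = -20401/3752 - 15112/11337 = -287986361/42536424 ≈ -6.7703)
1/s = 1/(-287986361/42536424) = -42536424/287986361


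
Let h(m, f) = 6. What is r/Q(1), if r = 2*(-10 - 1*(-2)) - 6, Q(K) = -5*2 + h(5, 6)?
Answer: 11/2 ≈ 5.5000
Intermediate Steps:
Q(K) = -4 (Q(K) = -5*2 + 6 = -10 + 6 = -4)
r = -22 (r = 2*(-10 + 2) - 6 = 2*(-8) - 6 = -16 - 6 = -22)
r/Q(1) = -22/(-4) = -22*(-¼) = 11/2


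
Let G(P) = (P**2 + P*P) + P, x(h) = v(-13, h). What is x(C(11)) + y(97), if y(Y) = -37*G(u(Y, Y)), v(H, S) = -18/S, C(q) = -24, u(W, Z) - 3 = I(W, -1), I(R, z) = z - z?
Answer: -3105/4 ≈ -776.25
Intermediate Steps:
I(R, z) = 0
u(W, Z) = 3 (u(W, Z) = 3 + 0 = 3)
x(h) = -18/h
G(P) = P + 2*P**2 (G(P) = (P**2 + P**2) + P = 2*P**2 + P = P + 2*P**2)
y(Y) = -777 (y(Y) = -111*(1 + 2*3) = -111*(1 + 6) = -111*7 = -37*21 = -777)
x(C(11)) + y(97) = -18/(-24) - 777 = -18*(-1/24) - 777 = 3/4 - 777 = -3105/4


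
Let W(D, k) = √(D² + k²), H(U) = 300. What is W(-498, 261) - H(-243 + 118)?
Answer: -300 + 15*√1405 ≈ 262.25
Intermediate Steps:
W(-498, 261) - H(-243 + 118) = √((-498)² + 261²) - 1*300 = √(248004 + 68121) - 300 = √316125 - 300 = 15*√1405 - 300 = -300 + 15*√1405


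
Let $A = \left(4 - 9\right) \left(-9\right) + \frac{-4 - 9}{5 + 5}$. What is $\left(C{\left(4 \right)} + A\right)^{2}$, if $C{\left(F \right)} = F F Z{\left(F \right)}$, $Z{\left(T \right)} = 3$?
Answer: $\frac{840889}{100} \approx 8408.9$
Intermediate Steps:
$C{\left(F \right)} = 3 F^{2}$ ($C{\left(F \right)} = F F 3 = F^{2} \cdot 3 = 3 F^{2}$)
$A = \frac{437}{10}$ ($A = \left(4 - 9\right) \left(-9\right) - \frac{13}{10} = \left(-5\right) \left(-9\right) - \frac{13}{10} = 45 - \frac{13}{10} = \frac{437}{10} \approx 43.7$)
$\left(C{\left(4 \right)} + A\right)^{2} = \left(3 \cdot 4^{2} + \frac{437}{10}\right)^{2} = \left(3 \cdot 16 + \frac{437}{10}\right)^{2} = \left(48 + \frac{437}{10}\right)^{2} = \left(\frac{917}{10}\right)^{2} = \frac{840889}{100}$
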